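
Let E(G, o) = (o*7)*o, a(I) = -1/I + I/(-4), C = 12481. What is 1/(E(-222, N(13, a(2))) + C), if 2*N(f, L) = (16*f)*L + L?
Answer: 4/355691 ≈ 1.1246e-5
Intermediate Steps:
a(I) = -1/I - I/4 (a(I) = -1/I + I*(-¼) = -1/I - I/4)
N(f, L) = L/2 + 8*L*f (N(f, L) = ((16*f)*L + L)/2 = (16*L*f + L)/2 = (L + 16*L*f)/2 = L/2 + 8*L*f)
E(G, o) = 7*o² (E(G, o) = (7*o)*o = 7*o²)
1/(E(-222, N(13, a(2))) + C) = 1/(7*((-1/2 - ¼*2)*(1 + 16*13)/2)² + 12481) = 1/(7*((-1*½ - ½)*(1 + 208)/2)² + 12481) = 1/(7*((½)*(-½ - ½)*209)² + 12481) = 1/(7*((½)*(-1)*209)² + 12481) = 1/(7*(-209/2)² + 12481) = 1/(7*(43681/4) + 12481) = 1/(305767/4 + 12481) = 1/(355691/4) = 4/355691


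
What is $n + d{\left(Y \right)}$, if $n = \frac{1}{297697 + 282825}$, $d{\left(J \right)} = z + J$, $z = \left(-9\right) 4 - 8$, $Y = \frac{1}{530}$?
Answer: $- \frac{3384297997}{76919165} \approx -43.998$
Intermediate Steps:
$Y = \frac{1}{530} \approx 0.0018868$
$z = -44$ ($z = -36 - 8 = -44$)
$d{\left(J \right)} = -44 + J$
$n = \frac{1}{580522} \approx 1.7226 \cdot 10^{-6}$
$n + d{\left(Y \right)} = \frac{1}{580522} + \left(-44 + \frac{1}{530}\right) = \frac{1}{580522} - \frac{23319}{530} = - \frac{3384297997}{76919165}$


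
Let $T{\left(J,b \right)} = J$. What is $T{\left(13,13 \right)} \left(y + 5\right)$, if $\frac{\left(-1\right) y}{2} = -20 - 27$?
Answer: $1287$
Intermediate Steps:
$y = 94$ ($y = - 2 \left(-20 - 27\right) = \left(-2\right) \left(-47\right) = 94$)
$T{\left(13,13 \right)} \left(y + 5\right) = 13 \left(94 + 5\right) = 13 \cdot 99 = 1287$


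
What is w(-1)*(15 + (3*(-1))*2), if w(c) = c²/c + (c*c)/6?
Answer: -15/2 ≈ -7.5000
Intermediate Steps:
w(c) = c + c²/6 (w(c) = c + c²*(⅙) = c + c²/6)
w(-1)*(15 + (3*(-1))*2) = ((⅙)*(-1)*(6 - 1))*(15 + (3*(-1))*2) = ((⅙)*(-1)*5)*(15 - 3*2) = -5*(15 - 6)/6 = -⅚*9 = -15/2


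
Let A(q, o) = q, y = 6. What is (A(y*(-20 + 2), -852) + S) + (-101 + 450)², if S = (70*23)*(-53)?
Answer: 36363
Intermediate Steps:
S = -85330 (S = 1610*(-53) = -85330)
(A(y*(-20 + 2), -852) + S) + (-101 + 450)² = (6*(-20 + 2) - 85330) + (-101 + 450)² = (6*(-18) - 85330) + 349² = (-108 - 85330) + 121801 = -85438 + 121801 = 36363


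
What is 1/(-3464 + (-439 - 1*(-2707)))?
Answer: -1/1196 ≈ -0.00083612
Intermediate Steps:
1/(-3464 + (-439 - 1*(-2707))) = 1/(-3464 + (-439 + 2707)) = 1/(-3464 + 2268) = 1/(-1196) = -1/1196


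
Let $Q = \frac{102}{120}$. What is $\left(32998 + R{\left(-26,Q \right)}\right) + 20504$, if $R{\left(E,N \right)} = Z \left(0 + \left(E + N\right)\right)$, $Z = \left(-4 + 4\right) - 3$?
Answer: $\frac{1071549}{20} \approx 53577.0$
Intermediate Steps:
$Z = -3$ ($Z = 0 - 3 = -3$)
$Q = \frac{17}{20}$ ($Q = 102 \cdot \frac{1}{120} = \frac{17}{20} \approx 0.85$)
$R{\left(E,N \right)} = - 3 E - 3 N$ ($R{\left(E,N \right)} = - 3 \left(0 + \left(E + N\right)\right) = - 3 \left(E + N\right) = - 3 E - 3 N$)
$\left(32998 + R{\left(-26,Q \right)}\right) + 20504 = \left(32998 - - \frac{1509}{20}\right) + 20504 = \left(32998 + \left(78 - \frac{51}{20}\right)\right) + 20504 = \left(32998 + \frac{1509}{20}\right) + 20504 = \frac{661469}{20} + 20504 = \frac{1071549}{20}$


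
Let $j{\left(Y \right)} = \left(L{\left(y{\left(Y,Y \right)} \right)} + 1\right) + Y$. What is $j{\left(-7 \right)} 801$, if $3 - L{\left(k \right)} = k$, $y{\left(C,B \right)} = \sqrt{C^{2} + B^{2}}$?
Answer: $-2403 - 5607 \sqrt{2} \approx -10333.0$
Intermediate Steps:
$y{\left(C,B \right)} = \sqrt{B^{2} + C^{2}}$
$L{\left(k \right)} = 3 - k$
$j{\left(Y \right)} = 4 + Y - \sqrt{2} \sqrt{Y^{2}}$ ($j{\left(Y \right)} = \left(\left(3 - \sqrt{Y^{2} + Y^{2}}\right) + 1\right) + Y = \left(\left(3 - \sqrt{2 Y^{2}}\right) + 1\right) + Y = \left(\left(3 - \sqrt{2} \sqrt{Y^{2}}\right) + 1\right) + Y = \left(4 - \sqrt{2} \sqrt{Y^{2}}\right) + Y = 4 + Y - \sqrt{2} \sqrt{Y^{2}}$)
$j{\left(-7 \right)} 801 = \left(4 - 7 - \sqrt{2} \sqrt{\left(-7\right)^{2}}\right) 801 = \left(4 - 7 - \sqrt{2} \sqrt{49}\right) 801 = \left(4 - 7 - \sqrt{2} \cdot 7\right) 801 = \left(4 - 7 - 7 \sqrt{2}\right) 801 = \left(-3 - 7 \sqrt{2}\right) 801 = -2403 - 5607 \sqrt{2}$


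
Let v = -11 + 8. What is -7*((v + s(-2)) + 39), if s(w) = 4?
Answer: -280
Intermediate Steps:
v = -3
-7*((v + s(-2)) + 39) = -7*((-3 + 4) + 39) = -7*(1 + 39) = -7*40 = -280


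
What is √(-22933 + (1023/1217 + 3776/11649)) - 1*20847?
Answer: -20847 + I*√4608899733746578710/14176833 ≈ -20847.0 + 151.43*I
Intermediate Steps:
√(-22933 + (1023/1217 + 3776/11649)) - 1*20847 = √(-22933 + (1023*(1/1217) + 3776*(1/11649))) - 20847 = √(-22933 + (1023/1217 + 3776/11649)) - 20847 = √(-22933 + 16512319/14176833) - 20847 = √(-325100798870/14176833) - 20847 = I*√4608899733746578710/14176833 - 20847 = -20847 + I*√4608899733746578710/14176833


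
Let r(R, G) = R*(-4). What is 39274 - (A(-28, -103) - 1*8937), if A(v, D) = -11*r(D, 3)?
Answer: 52743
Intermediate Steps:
r(R, G) = -4*R
A(v, D) = 44*D (A(v, D) = -(-44)*D = 44*D)
39274 - (A(-28, -103) - 1*8937) = 39274 - (44*(-103) - 1*8937) = 39274 - (-4532 - 8937) = 39274 - 1*(-13469) = 39274 + 13469 = 52743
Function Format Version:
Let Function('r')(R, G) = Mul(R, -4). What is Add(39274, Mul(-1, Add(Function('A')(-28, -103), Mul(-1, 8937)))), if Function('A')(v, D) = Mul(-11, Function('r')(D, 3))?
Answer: 52743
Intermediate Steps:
Function('r')(R, G) = Mul(-4, R)
Function('A')(v, D) = Mul(44, D) (Function('A')(v, D) = Mul(-11, Mul(-4, D)) = Mul(44, D))
Add(39274, Mul(-1, Add(Function('A')(-28, -103), Mul(-1, 8937)))) = Add(39274, Mul(-1, Add(Mul(44, -103), Mul(-1, 8937)))) = Add(39274, Mul(-1, Add(-4532, -8937))) = Add(39274, Mul(-1, -13469)) = Add(39274, 13469) = 52743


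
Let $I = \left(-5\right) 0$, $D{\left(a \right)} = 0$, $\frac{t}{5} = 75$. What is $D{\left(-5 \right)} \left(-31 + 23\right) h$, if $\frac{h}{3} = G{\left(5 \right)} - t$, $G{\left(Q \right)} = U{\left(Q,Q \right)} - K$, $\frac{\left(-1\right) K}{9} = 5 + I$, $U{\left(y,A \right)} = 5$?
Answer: $0$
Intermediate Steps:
$t = 375$ ($t = 5 \cdot 75 = 375$)
$I = 0$
$K = -45$ ($K = - 9 \left(5 + 0\right) = \left(-9\right) 5 = -45$)
$G{\left(Q \right)} = 50$ ($G{\left(Q \right)} = 5 - -45 = 5 + 45 = 50$)
$h = -975$ ($h = 3 \left(50 - 375\right) = 3 \left(-325\right) = -975$)
$D{\left(-5 \right)} \left(-31 + 23\right) h = 0 \left(-31 + 23\right) \left(-975\right) = 0 \left(-8\right) \left(-975\right) = 0 \left(-975\right) = 0$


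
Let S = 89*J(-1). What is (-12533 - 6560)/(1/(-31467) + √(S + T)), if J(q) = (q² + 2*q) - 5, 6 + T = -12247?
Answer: 600799431/12661330502044 + 18905355695277*I*√12787/12661330502044 ≈ 4.7452e-5 + 168.85*I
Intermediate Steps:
T = -12253 (T = -6 - 12247 = -12253)
J(q) = -5 + q² + 2*q
S = -534 (S = 89*(-5 + (-1)² + 2*(-1)) = 89*(-5 + 1 - 2) = 89*(-6) = -534)
(-12533 - 6560)/(1/(-31467) + √(S + T)) = (-12533 - 6560)/(1/(-31467) + √(-534 - 12253)) = -19093/(-1/31467 + √(-12787)) = -19093/(-1/31467 + I*√12787)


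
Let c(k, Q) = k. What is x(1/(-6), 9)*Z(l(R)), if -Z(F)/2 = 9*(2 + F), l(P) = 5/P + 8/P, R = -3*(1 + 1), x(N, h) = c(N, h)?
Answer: -½ ≈ -0.50000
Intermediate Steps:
x(N, h) = N
R = -6 (R = -3*2 = -6)
l(P) = 13/P
Z(F) = -36 - 18*F (Z(F) = -18*(2 + F) = -2*(18 + 9*F) = -36 - 18*F)
x(1/(-6), 9)*Z(l(R)) = (-36 - 234/(-6))/(-6) = -(-36 - 234*(-1)/6)/6 = -(-36 - 18*(-13/6))/6 = -(-36 + 39)/6 = -⅙*3 = -½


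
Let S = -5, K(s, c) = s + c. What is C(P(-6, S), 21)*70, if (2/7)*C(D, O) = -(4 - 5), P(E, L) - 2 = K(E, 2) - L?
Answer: 245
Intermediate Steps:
K(s, c) = c + s
P(E, L) = 4 + E - L (P(E, L) = 2 + ((2 + E) - L) = 2 + (2 + E - L) = 4 + E - L)
C(D, O) = 7/2 (C(D, O) = 7*(-(4 - 5))/2 = 7*(-1*(-1))/2 = (7/2)*1 = 7/2)
C(P(-6, S), 21)*70 = (7/2)*70 = 245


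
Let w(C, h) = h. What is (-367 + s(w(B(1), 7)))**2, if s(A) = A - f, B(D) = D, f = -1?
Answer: 128881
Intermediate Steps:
s(A) = 1 + A (s(A) = A - 1*(-1) = A + 1 = 1 + A)
(-367 + s(w(B(1), 7)))**2 = (-367 + (1 + 7))**2 = (-367 + 8)**2 = (-359)**2 = 128881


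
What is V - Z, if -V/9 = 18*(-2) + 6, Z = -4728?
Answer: 4998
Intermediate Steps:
V = 270 (V = -9*(18*(-2) + 6) = -9*(-36 + 6) = -9*(-30) = 270)
V - Z = 270 - 1*(-4728) = 270 + 4728 = 4998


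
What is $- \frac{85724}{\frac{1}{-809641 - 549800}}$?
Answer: $116536720284$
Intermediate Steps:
$- \frac{85724}{\frac{1}{-809641 - 549800}} = - \frac{85724}{\frac{1}{-1359441}} = - \frac{85724}{- \frac{1}{1359441}} = \left(-85724\right) \left(-1359441\right) = 116536720284$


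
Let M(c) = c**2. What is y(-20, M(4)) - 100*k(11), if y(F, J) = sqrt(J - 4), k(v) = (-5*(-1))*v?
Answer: -5500 + 2*sqrt(3) ≈ -5496.5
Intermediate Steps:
k(v) = 5*v
y(F, J) = sqrt(-4 + J)
y(-20, M(4)) - 100*k(11) = sqrt(-4 + 4**2) - 500*11 = sqrt(-4 + 16) - 100*55 = sqrt(12) - 5500 = 2*sqrt(3) - 5500 = -5500 + 2*sqrt(3)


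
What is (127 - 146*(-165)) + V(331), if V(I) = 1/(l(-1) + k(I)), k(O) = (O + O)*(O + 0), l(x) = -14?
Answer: 5306138437/219108 ≈ 24217.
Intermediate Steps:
k(O) = 2*O² (k(O) = (2*O)*O = 2*O²)
V(I) = 1/(-14 + 2*I²)
(127 - 146*(-165)) + V(331) = (127 - 146*(-165)) + 1/(2*(-7 + 331²)) = (127 + 24090) + 1/(2*(-7 + 109561)) = 24217 + (½)/109554 = 24217 + (½)*(1/109554) = 24217 + 1/219108 = 5306138437/219108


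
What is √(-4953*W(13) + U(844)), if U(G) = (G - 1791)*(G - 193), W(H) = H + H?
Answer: 5*I*√29811 ≈ 863.29*I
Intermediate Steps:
W(H) = 2*H
U(G) = (-1791 + G)*(-193 + G)
√(-4953*W(13) + U(844)) = √(-9906*13 + (345663 + 844² - 1984*844)) = √(-4953*26 + (345663 + 712336 - 1674496)) = √(-128778 - 616497) = √(-745275) = 5*I*√29811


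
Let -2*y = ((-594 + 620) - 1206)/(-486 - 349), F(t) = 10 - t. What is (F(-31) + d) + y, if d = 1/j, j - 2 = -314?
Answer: 2099281/52104 ≈ 40.290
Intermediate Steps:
j = -312 (j = 2 - 314 = -312)
d = -1/312 (d = 1/(-312) = -1/312 ≈ -0.0032051)
y = -118/167 (y = -((-594 + 620) - 1206)/(2*(-486 - 349)) = -(26 - 1206)/(2*(-835)) = -(-590)*(-1)/835 = -½*236/167 = -118/167 ≈ -0.70659)
(F(-31) + d) + y = ((10 - 1*(-31)) - 1/312) - 118/167 = ((10 + 31) - 1/312) - 118/167 = (41 - 1/312) - 118/167 = 12791/312 - 118/167 = 2099281/52104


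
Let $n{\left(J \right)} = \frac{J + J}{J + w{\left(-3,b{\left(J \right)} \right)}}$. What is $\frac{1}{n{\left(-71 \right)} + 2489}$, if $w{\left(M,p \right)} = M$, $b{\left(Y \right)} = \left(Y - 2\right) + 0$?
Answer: $\frac{37}{92164} \approx 0.00040146$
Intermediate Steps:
$b{\left(Y \right)} = -2 + Y$ ($b{\left(Y \right)} = \left(-2 + Y\right) + 0 = -2 + Y$)
$n{\left(J \right)} = \frac{2 J}{-3 + J}$ ($n{\left(J \right)} = \frac{J + J}{J - 3} = \frac{2 J}{-3 + J}$)
$\frac{1}{n{\left(-71 \right)} + 2489} = \frac{1}{2 \left(-71\right) \frac{1}{-3 - 71} + 2489} = \frac{1}{2 \left(-71\right) \frac{1}{-74} + 2489} = \frac{1}{2 \left(-71\right) \left(- \frac{1}{74}\right) + 2489} = \frac{1}{\frac{71}{37} + 2489} = \frac{1}{\frac{92164}{37}} = \frac{37}{92164}$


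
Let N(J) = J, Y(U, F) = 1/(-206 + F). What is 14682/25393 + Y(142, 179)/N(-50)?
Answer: 19846093/34280550 ≈ 0.57893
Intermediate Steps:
14682/25393 + Y(142, 179)/N(-50) = 14682/25393 + 1/((-206 + 179)*(-50)) = 14682*(1/25393) - 1/50/(-27) = 14682/25393 - 1/27*(-1/50) = 14682/25393 + 1/1350 = 19846093/34280550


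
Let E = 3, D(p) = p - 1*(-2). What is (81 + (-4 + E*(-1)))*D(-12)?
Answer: -740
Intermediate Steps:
D(p) = 2 + p (D(p) = p + 2 = 2 + p)
(81 + (-4 + E*(-1)))*D(-12) = (81 + (-4 + 3*(-1)))*(2 - 12) = (81 + (-4 - 3))*(-10) = (81 - 7)*(-10) = 74*(-10) = -740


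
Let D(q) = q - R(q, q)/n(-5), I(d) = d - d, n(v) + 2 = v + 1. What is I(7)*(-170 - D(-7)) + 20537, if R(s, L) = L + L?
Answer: 20537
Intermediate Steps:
n(v) = -1 + v (n(v) = -2 + (v + 1) = -2 + (1 + v) = -1 + v)
R(s, L) = 2*L
I(d) = 0
D(q) = 4*q/3 (D(q) = q - 2*q/(-1 - 5) = q - 2*q/(-6) = q - 2*q*(-1)/6 = q - (-1)*q/3 = q + q/3 = 4*q/3)
I(7)*(-170 - D(-7)) + 20537 = 0*(-170 - 4*(-7)/3) + 20537 = 0*(-170 - 1*(-28/3)) + 20537 = 0*(-170 + 28/3) + 20537 = 0*(-482/3) + 20537 = 0 + 20537 = 20537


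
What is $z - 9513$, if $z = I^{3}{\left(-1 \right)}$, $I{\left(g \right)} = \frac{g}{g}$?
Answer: $-9512$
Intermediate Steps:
$I{\left(g \right)} = 1$
$z = 1$ ($z = 1^{3} = 1$)
$z - 9513 = 1 - 9513 = -9512$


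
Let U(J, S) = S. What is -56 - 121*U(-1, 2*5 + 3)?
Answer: -1629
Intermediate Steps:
-56 - 121*U(-1, 2*5 + 3) = -56 - 121*(2*5 + 3) = -56 - 121*(10 + 3) = -56 - 121*13 = -56 - 1573 = -1629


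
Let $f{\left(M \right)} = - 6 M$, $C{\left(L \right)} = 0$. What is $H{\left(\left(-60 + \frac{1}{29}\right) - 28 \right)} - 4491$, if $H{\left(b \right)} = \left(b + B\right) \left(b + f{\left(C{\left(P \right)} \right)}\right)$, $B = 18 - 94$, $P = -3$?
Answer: $\frac{8353074}{841} \approx 9932.3$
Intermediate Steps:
$B = -76$
$H{\left(b \right)} = b \left(-76 + b\right)$ ($H{\left(b \right)} = \left(b - 76\right) \left(b - 0\right) = \left(-76 + b\right) \left(b + 0\right) = \left(-76 + b\right) b = b \left(-76 + b\right)$)
$H{\left(\left(-60 + \frac{1}{29}\right) - 28 \right)} - 4491 = \left(\left(-60 + \frac{1}{29}\right) - 28\right) \left(-76 - \left(88 - \frac{1}{29}\right)\right) - 4491 = \left(\left(-60 + \frac{1}{29}\right) - 28\right) \left(-76 + \left(\left(-60 + \frac{1}{29}\right) - 28\right)\right) - 4491 = \left(- \frac{1739}{29} - 28\right) \left(-76 - \frac{2551}{29}\right) - 4491 = - \frac{2551 \left(-76 - \frac{2551}{29}\right)}{29} - 4491 = \left(- \frac{2551}{29}\right) \left(- \frac{4755}{29}\right) - 4491 = \frac{12130005}{841} - 4491 = \frac{8353074}{841}$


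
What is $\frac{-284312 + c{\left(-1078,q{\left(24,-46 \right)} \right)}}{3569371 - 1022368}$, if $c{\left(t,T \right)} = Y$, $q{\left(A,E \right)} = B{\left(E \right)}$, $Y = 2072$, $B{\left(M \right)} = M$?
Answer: $- \frac{94080}{849001} \approx -0.11081$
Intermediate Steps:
$q{\left(A,E \right)} = E$
$c{\left(t,T \right)} = 2072$
$\frac{-284312 + c{\left(-1078,q{\left(24,-46 \right)} \right)}}{3569371 - 1022368} = \frac{-284312 + 2072}{3569371 - 1022368} = - \frac{282240}{2547003} = \left(-282240\right) \frac{1}{2547003} = - \frac{94080}{849001}$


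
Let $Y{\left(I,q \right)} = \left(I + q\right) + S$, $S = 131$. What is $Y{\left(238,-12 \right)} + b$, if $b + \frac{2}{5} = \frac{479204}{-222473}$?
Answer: $\frac{394273339}{1112365} \approx 354.45$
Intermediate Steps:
$Y{\left(I,q \right)} = 131 + I + q$ ($Y{\left(I,q \right)} = \left(I + q\right) + 131 = 131 + I + q$)
$b = - \frac{2840966}{1112365}$ ($b = - \frac{2}{5} + \frac{479204}{-222473} = - \frac{2}{5} + 479204 \left(- \frac{1}{222473}\right) = - \frac{2}{5} - \frac{479204}{222473} = - \frac{2840966}{1112365} \approx -2.554$)
$Y{\left(238,-12 \right)} + b = \left(131 + 238 - 12\right) - \frac{2840966}{1112365} = 357 - \frac{2840966}{1112365} = \frac{394273339}{1112365}$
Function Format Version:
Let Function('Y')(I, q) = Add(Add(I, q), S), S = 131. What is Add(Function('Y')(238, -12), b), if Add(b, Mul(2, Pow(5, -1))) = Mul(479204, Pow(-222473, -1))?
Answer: Rational(394273339, 1112365) ≈ 354.45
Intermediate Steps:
Function('Y')(I, q) = Add(131, I, q) (Function('Y')(I, q) = Add(Add(I, q), 131) = Add(131, I, q))
b = Rational(-2840966, 1112365) (b = Add(Rational(-2, 5), Mul(479204, Pow(-222473, -1))) = Add(Rational(-2, 5), Mul(479204, Rational(-1, 222473))) = Add(Rational(-2, 5), Rational(-479204, 222473)) = Rational(-2840966, 1112365) ≈ -2.5540)
Add(Function('Y')(238, -12), b) = Add(Add(131, 238, -12), Rational(-2840966, 1112365)) = Add(357, Rational(-2840966, 1112365)) = Rational(394273339, 1112365)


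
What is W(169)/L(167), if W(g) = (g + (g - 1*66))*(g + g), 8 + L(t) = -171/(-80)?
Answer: -7354880/469 ≈ -15682.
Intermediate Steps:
L(t) = -469/80 (L(t) = -8 - 171/(-80) = -8 - 171*(-1/80) = -8 + 171/80 = -469/80)
W(g) = 2*g*(-66 + 2*g) (W(g) = (g + (g - 66))*(2*g) = (g + (-66 + g))*(2*g) = (-66 + 2*g)*(2*g) = 2*g*(-66 + 2*g))
W(169)/L(167) = (4*169*(-33 + 169))/(-469/80) = (4*169*136)*(-80/469) = 91936*(-80/469) = -7354880/469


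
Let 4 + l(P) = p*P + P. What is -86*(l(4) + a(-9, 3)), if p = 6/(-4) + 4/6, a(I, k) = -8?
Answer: 2924/3 ≈ 974.67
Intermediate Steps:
p = -⅚ (p = 6*(-¼) + 4*(⅙) = -3/2 + ⅔ = -⅚ ≈ -0.83333)
l(P) = -4 + P/6 (l(P) = -4 + (-5*P/6 + P) = -4 + P/6)
-86*(l(4) + a(-9, 3)) = -86*((-4 + (⅙)*4) - 8) = -86*((-4 + ⅔) - 8) = -86*(-10/3 - 8) = -86*(-34/3) = 2924/3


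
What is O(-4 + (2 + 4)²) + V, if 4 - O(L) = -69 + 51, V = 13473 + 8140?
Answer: 21635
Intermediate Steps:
V = 21613
O(L) = 22 (O(L) = 4 - (-69 + 51) = 4 - 1*(-18) = 4 + 18 = 22)
O(-4 + (2 + 4)²) + V = 22 + 21613 = 21635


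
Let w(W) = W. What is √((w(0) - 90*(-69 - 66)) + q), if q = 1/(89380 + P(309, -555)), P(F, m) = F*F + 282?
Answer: √416476855140493/185143 ≈ 110.23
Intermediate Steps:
P(F, m) = 282 + F² (P(F, m) = F² + 282 = 282 + F²)
q = 1/185143 (q = 1/(89380 + (282 + 309²)) = 1/(89380 + (282 + 95481)) = 1/(89380 + 95763) = 1/185143 ≈ 5.4012e-6)
√((w(0) - 90*(-69 - 66)) + q) = √((0 - 90*(-69 - 66)) + 1/185143) = √((0 - 90*(-135)) + 1/185143) = √((0 + 12150) + 1/185143) = √(12150 + 1/185143) = √(2249487451/185143) = √416476855140493/185143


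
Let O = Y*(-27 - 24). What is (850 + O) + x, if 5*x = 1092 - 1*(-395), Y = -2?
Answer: 6247/5 ≈ 1249.4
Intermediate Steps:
x = 1487/5 (x = (1092 - 1*(-395))/5 = (1092 + 395)/5 = (1/5)*1487 = 1487/5 ≈ 297.40)
O = 102 (O = -2*(-27 - 24) = -2*(-51) = 102)
(850 + O) + x = (850 + 102) + 1487/5 = 952 + 1487/5 = 6247/5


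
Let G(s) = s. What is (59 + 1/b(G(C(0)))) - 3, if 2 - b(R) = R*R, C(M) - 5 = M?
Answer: 1287/23 ≈ 55.957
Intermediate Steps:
C(M) = 5 + M
b(R) = 2 - R**2 (b(R) = 2 - R*R = 2 - R**2)
(59 + 1/b(G(C(0)))) - 3 = (59 + 1/(2 - (5 + 0)**2)) - 3 = (59 + 1/(2 - 1*5**2)) - 3 = (59 + 1/(2 - 1*25)) - 3 = (59 + 1/(2 - 25)) - 3 = (59 + 1/(-23)) - 3 = (59 - 1/23) - 3 = 1356/23 - 3 = 1287/23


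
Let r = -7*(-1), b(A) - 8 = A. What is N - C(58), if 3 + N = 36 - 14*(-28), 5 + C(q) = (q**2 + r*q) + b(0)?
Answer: -3348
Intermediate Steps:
b(A) = 8 + A
r = 7
C(q) = 3 + q**2 + 7*q (C(q) = -5 + ((q**2 + 7*q) + (8 + 0)) = -5 + ((q**2 + 7*q) + 8) = -5 + (8 + q**2 + 7*q) = 3 + q**2 + 7*q)
N = 425 (N = -3 + (36 - 14*(-28)) = -3 + (36 + 392) = -3 + 428 = 425)
N - C(58) = 425 - (3 + 58**2 + 7*58) = 425 - (3 + 3364 + 406) = 425 - 1*3773 = 425 - 3773 = -3348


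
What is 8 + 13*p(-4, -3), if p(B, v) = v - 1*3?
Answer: -70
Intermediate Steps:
p(B, v) = -3 + v (p(B, v) = v - 3 = -3 + v)
8 + 13*p(-4, -3) = 8 + 13*(-3 - 3) = 8 + 13*(-6) = 8 - 78 = -70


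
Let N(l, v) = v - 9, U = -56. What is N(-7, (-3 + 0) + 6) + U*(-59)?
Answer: 3298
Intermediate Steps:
N(l, v) = -9 + v
N(-7, (-3 + 0) + 6) + U*(-59) = (-9 + ((-3 + 0) + 6)) - 56*(-59) = (-9 + (-3 + 6)) + 3304 = (-9 + 3) + 3304 = -6 + 3304 = 3298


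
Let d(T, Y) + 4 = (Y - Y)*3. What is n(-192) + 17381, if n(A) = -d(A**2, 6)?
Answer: 17385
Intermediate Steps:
d(T, Y) = -4 (d(T, Y) = -4 + (Y - Y)*3 = -4 + 0*3 = -4 + 0 = -4)
n(A) = 4 (n(A) = -1*(-4) = 4)
n(-192) + 17381 = 4 + 17381 = 17385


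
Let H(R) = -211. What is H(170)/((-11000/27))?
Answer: 5697/11000 ≈ 0.51791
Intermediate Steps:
H(170)/((-11000/27)) = -211/((-11000/27)) = -211/((-220*50/27)) = -211/(-11000/27) = -211*(-27/11000) = 5697/11000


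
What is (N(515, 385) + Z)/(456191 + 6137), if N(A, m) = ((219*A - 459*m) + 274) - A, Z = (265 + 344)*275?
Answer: 12913/57791 ≈ 0.22344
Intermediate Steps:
Z = 167475 (Z = 609*275 = 167475)
N(A, m) = 274 - 459*m + 218*A (N(A, m) = ((-459*m + 219*A) + 274) - A = (274 - 459*m + 219*A) - A = 274 - 459*m + 218*A)
(N(515, 385) + Z)/(456191 + 6137) = ((274 - 459*385 + 218*515) + 167475)/(456191 + 6137) = ((274 - 176715 + 112270) + 167475)/462328 = (-64171 + 167475)*(1/462328) = 103304*(1/462328) = 12913/57791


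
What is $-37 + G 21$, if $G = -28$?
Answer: $-625$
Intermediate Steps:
$-37 + G 21 = -37 - 588 = -625$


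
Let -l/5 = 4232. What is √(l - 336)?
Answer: 2*I*√5374 ≈ 146.62*I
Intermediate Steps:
l = -21160 (l = -5*4232 = -21160)
√(l - 336) = √(-21160 - 336) = √(-21496) = 2*I*√5374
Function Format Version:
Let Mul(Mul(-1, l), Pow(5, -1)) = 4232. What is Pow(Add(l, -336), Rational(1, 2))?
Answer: Mul(2, I, Pow(5374, Rational(1, 2))) ≈ Mul(146.62, I)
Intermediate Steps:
l = -21160 (l = Mul(-5, 4232) = -21160)
Pow(Add(l, -336), Rational(1, 2)) = Pow(Add(-21160, -336), Rational(1, 2)) = Pow(-21496, Rational(1, 2)) = Mul(2, I, Pow(5374, Rational(1, 2)))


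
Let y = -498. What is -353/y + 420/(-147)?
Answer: -7489/3486 ≈ -2.1483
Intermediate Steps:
-353/y + 420/(-147) = -353/(-498) + 420/(-147) = -353*(-1/498) + 420*(-1/147) = 353/498 - 20/7 = -7489/3486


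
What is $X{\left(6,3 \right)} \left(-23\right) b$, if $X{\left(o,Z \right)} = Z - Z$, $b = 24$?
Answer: $0$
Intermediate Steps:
$X{\left(o,Z \right)} = 0$
$X{\left(6,3 \right)} \left(-23\right) b = 0 \left(-23\right) 24 = 0 \cdot 24 = 0$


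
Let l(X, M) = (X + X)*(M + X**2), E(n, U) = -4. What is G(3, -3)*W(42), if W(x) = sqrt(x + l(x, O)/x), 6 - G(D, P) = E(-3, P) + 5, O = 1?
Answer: 10*sqrt(893) ≈ 298.83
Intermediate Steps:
l(X, M) = 2*X*(M + X**2) (l(X, M) = (2*X)*(M + X**2) = 2*X*(M + X**2))
G(D, P) = 5 (G(D, P) = 6 - (-4 + 5) = 6 - 1*1 = 6 - 1 = 5)
W(x) = sqrt(2 + x + 2*x**2) (W(x) = sqrt(x + (2*x*(1 + x**2))/x) = sqrt(x + (2 + 2*x**2)) = sqrt(2 + x + 2*x**2))
G(3, -3)*W(42) = 5*sqrt(2 + 42 + 2*42**2) = 5*sqrt(2 + 42 + 2*1764) = 5*sqrt(2 + 42 + 3528) = 5*sqrt(3572) = 5*(2*sqrt(893)) = 10*sqrt(893)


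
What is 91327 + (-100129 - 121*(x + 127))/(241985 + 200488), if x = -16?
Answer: 40409618111/442473 ≈ 91327.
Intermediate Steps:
91327 + (-100129 - 121*(x + 127))/(241985 + 200488) = 91327 + (-100129 - 121*(-16 + 127))/(241985 + 200488) = 91327 + (-100129 - 121*111)/442473 = 91327 + (-100129 - 13431)*(1/442473) = 91327 - 113560*1/442473 = 91327 - 113560/442473 = 40409618111/442473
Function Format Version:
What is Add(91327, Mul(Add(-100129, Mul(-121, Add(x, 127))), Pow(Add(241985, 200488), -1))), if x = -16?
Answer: Rational(40409618111, 442473) ≈ 91327.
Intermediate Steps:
Add(91327, Mul(Add(-100129, Mul(-121, Add(x, 127))), Pow(Add(241985, 200488), -1))) = Add(91327, Mul(Add(-100129, Mul(-121, Add(-16, 127))), Pow(Add(241985, 200488), -1))) = Add(91327, Mul(Add(-100129, Mul(-121, 111)), Pow(442473, -1))) = Add(91327, Mul(Add(-100129, -13431), Rational(1, 442473))) = Add(91327, Mul(-113560, Rational(1, 442473))) = Add(91327, Rational(-113560, 442473)) = Rational(40409618111, 442473)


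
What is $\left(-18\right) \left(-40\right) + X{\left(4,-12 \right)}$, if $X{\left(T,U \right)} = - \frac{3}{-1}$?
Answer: $723$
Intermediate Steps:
$X{\left(T,U \right)} = 3$ ($X{\left(T,U \right)} = \left(-3\right) \left(-1\right) = 3$)
$\left(-18\right) \left(-40\right) + X{\left(4,-12 \right)} = \left(-18\right) \left(-40\right) + 3 = 720 + 3 = 723$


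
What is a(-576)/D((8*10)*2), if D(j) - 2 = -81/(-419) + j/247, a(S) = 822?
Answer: 28357082/98011 ≈ 289.33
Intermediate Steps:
D(j) = 919/419 + j/247 (D(j) = 2 + (-81/(-419) + j/247) = 2 + (-81*(-1/419) + j*(1/247)) = 2 + (81/419 + j/247) = 919/419 + j/247)
a(-576)/D((8*10)*2) = 822/(919/419 + ((8*10)*2)/247) = 822/(919/419 + (80*2)/247) = 822/(919/419 + (1/247)*160) = 822/(919/419 + 160/247) = 822/(294033/103493) = 822*(103493/294033) = 28357082/98011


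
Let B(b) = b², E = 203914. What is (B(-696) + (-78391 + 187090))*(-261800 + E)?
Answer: -34333054890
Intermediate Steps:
(B(-696) + (-78391 + 187090))*(-261800 + E) = ((-696)² + (-78391 + 187090))*(-261800 + 203914) = (484416 + 108699)*(-57886) = 593115*(-57886) = -34333054890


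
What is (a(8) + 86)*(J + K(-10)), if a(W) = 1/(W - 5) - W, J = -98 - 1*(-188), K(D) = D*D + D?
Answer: 14100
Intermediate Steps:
K(D) = D + D**2 (K(D) = D**2 + D = D + D**2)
J = 90 (J = -98 + 188 = 90)
a(W) = 1/(-5 + W) - W
(a(8) + 86)*(J + K(-10)) = ((1 - 1*8**2 + 5*8)/(-5 + 8) + 86)*(90 - 10*(1 - 10)) = ((1 - 1*64 + 40)/3 + 86)*(90 - 10*(-9)) = ((1 - 64 + 40)/3 + 86)*(90 + 90) = ((1/3)*(-23) + 86)*180 = (-23/3 + 86)*180 = (235/3)*180 = 14100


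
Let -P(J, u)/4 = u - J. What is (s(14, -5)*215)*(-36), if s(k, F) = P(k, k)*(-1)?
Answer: 0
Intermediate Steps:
P(J, u) = -4*u + 4*J (P(J, u) = -4*(u - J) = -4*u + 4*J)
s(k, F) = 0 (s(k, F) = (-4*k + 4*k)*(-1) = 0*(-1) = 0)
(s(14, -5)*215)*(-36) = (0*215)*(-36) = 0*(-36) = 0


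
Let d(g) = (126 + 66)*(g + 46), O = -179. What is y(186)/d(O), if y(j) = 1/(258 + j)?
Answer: -1/11337984 ≈ -8.8199e-8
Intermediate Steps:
d(g) = 8832 + 192*g (d(g) = 192*(46 + g) = 8832 + 192*g)
y(186)/d(O) = 1/((258 + 186)*(8832 + 192*(-179))) = 1/(444*(8832 - 34368)) = (1/444)/(-25536) = (1/444)*(-1/25536) = -1/11337984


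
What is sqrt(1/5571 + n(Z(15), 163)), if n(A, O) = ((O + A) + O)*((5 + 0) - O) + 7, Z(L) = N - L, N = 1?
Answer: I*sqrt(169970602142)/1857 ≈ 222.01*I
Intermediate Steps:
Z(L) = 1 - L
n(A, O) = 7 + (5 - O)*(A + 2*O) (n(A, O) = ((A + O) + O)*(5 - O) + 7 = (A + 2*O)*(5 - O) + 7 = (5 - O)*(A + 2*O) + 7 = 7 + (5 - O)*(A + 2*O))
sqrt(1/5571 + n(Z(15), 163)) = sqrt(1/5571 + (7 - 2*163**2 + 5*(1 - 1*15) + 10*163 - 1*(1 - 1*15)*163)) = sqrt(1/5571 + (7 - 2*26569 + 5*(1 - 15) + 1630 - 1*(1 - 15)*163)) = sqrt(1/5571 + (7 - 53138 + 5*(-14) + 1630 - 1*(-14)*163)) = sqrt(1/5571 + (7 - 53138 - 70 + 1630 + 2282)) = sqrt(1/5571 - 49289) = sqrt(-274589018/5571) = I*sqrt(169970602142)/1857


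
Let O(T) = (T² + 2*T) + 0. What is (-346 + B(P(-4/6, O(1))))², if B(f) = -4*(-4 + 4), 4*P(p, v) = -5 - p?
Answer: 119716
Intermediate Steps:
O(T) = T² + 2*T
P(p, v) = -5/4 - p/4 (P(p, v) = (-5 - p)/4 = -5/4 - p/4)
B(f) = 0 (B(f) = -4*0 = 0)
(-346 + B(P(-4/6, O(1))))² = (-346 + 0)² = (-346)² = 119716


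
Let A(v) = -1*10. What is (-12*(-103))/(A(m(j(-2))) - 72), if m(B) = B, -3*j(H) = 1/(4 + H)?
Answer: -618/41 ≈ -15.073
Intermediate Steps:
j(H) = -1/(3*(4 + H))
A(v) = -10
(-12*(-103))/(A(m(j(-2))) - 72) = (-12*(-103))/(-10 - 72) = 1236/(-82) = 1236*(-1/82) = -618/41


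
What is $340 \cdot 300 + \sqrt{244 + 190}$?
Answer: $102000 + \sqrt{434} \approx 1.0202 \cdot 10^{5}$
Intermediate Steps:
$340 \cdot 300 + \sqrt{244 + 190} = 102000 + \sqrt{434}$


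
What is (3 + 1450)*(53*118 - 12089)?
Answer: -8478255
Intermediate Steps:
(3 + 1450)*(53*118 - 12089) = 1453*(6254 - 12089) = 1453*(-5835) = -8478255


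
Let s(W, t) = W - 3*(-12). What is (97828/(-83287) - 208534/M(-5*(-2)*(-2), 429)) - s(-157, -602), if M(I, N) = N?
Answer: -353697151/965679 ≈ -366.27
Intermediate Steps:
s(W, t) = 36 + W (s(W, t) = W + 36 = 36 + W)
(97828/(-83287) - 208534/M(-5*(-2)*(-2), 429)) - s(-157, -602) = (97828/(-83287) - 208534/429) - (36 - 157) = (97828*(-1/83287) - 208534*1/429) - 1*(-121) = (-2644/2251 - 208534/429) + 121 = -470544310/965679 + 121 = -353697151/965679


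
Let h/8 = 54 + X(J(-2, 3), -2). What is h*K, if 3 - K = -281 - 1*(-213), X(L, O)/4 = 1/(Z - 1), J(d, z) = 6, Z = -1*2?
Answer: 89744/3 ≈ 29915.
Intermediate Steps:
Z = -2
X(L, O) = -4/3 (X(L, O) = 4/(-2 - 1) = 4/(-3) = 4*(-⅓) = -4/3)
K = 71 (K = 3 - (-281 - 1*(-213)) = 3 - (-281 + 213) = 3 - 1*(-68) = 3 + 68 = 71)
h = 1264/3 (h = 8*(54 - 4/3) = 8*(158/3) = 1264/3 ≈ 421.33)
h*K = (1264/3)*71 = 89744/3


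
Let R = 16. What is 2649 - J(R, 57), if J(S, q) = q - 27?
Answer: 2619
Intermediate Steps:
J(S, q) = -27 + q
2649 - J(R, 57) = 2649 - (-27 + 57) = 2649 - 1*30 = 2649 - 30 = 2619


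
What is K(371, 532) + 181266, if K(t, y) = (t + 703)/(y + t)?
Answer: 54561424/301 ≈ 1.8127e+5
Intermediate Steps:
K(t, y) = (703 + t)/(t + y)
K(371, 532) + 181266 = (703 + 371)/(371 + 532) + 181266 = 1074/903 + 181266 = (1/903)*1074 + 181266 = 358/301 + 181266 = 54561424/301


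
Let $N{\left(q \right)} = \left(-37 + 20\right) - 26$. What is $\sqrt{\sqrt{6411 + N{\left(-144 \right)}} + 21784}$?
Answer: $2 \sqrt{5446 + \sqrt{398}} \approx 147.86$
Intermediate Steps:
$N{\left(q \right)} = -43$ ($N{\left(q \right)} = -17 - 26 = -43$)
$\sqrt{\sqrt{6411 + N{\left(-144 \right)}} + 21784} = \sqrt{\sqrt{6411 - 43} + 21784} = \sqrt{\sqrt{6368} + 21784} = \sqrt{4 \sqrt{398} + 21784} = \sqrt{21784 + 4 \sqrt{398}}$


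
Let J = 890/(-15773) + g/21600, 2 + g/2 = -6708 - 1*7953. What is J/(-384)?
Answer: 240891499/65413785600 ≈ 0.0036826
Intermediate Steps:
g = -29326 (g = -4 + 2*(-6708 - 1*7953) = -4 + 2*(-6708 - 7953) = -4 + 2*(-14661) = -4 - 29322 = -29326)
J = -240891499/170348400 (J = 890/(-15773) - 29326/21600 = 890*(-1/15773) - 29326*1/21600 = -890/15773 - 14663/10800 = -240891499/170348400 ≈ -1.4141)
J/(-384) = -240891499/170348400/(-384) = -240891499/170348400*(-1/384) = 240891499/65413785600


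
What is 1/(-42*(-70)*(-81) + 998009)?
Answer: 1/759869 ≈ 1.3160e-6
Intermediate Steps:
1/(-42*(-70)*(-81) + 998009) = 1/(2940*(-81) + 998009) = 1/(-238140 + 998009) = 1/759869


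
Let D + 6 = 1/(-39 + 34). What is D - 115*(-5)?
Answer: 2844/5 ≈ 568.80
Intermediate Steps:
D = -31/5 (D = -6 + 1/(-39 + 34) = -6 + 1/(-5) = -6 - ⅕ = -31/5 ≈ -6.2000)
D - 115*(-5) = -31/5 - 115*(-5) = -31/5 - 23*(-25) = -31/5 + 575 = 2844/5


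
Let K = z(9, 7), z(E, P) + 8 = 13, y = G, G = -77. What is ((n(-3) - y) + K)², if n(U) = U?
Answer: 6241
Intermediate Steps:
y = -77
z(E, P) = 5 (z(E, P) = -8 + 13 = 5)
K = 5
((n(-3) - y) + K)² = ((-3 - 1*(-77)) + 5)² = ((-3 + 77) + 5)² = (74 + 5)² = 79² = 6241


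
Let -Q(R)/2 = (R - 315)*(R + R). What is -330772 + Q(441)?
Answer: -553036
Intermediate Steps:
Q(R) = -4*R*(-315 + R) (Q(R) = -2*(R - 315)*(R + R) = -2*(-315 + R)*2*R = -4*R*(-315 + R))
-330772 + Q(441) = -330772 + 4*441*(315 - 1*441) = -330772 + 4*441*(315 - 441) = -330772 + 4*441*(-126) = -330772 - 222264 = -553036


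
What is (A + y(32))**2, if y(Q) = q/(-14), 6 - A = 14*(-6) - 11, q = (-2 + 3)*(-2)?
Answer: 501264/49 ≈ 10230.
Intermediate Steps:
q = -2 (q = 1*(-2) = -2)
A = 101 (A = 6 - (14*(-6) - 11) = 6 - (-84 - 11) = 6 - 1*(-95) = 6 + 95 = 101)
y(Q) = 1/7 (y(Q) = -2/(-14) = -2*(-1/14) = 1/7)
(A + y(32))**2 = (101 + 1/7)**2 = (708/7)**2 = 501264/49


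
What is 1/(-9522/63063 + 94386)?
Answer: 7007/661361644 ≈ 1.0595e-5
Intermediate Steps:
1/(-9522/63063 + 94386) = 1/(-9522*1/63063 + 94386) = 1/(-1058/7007 + 94386) = 1/(661361644/7007) = 7007/661361644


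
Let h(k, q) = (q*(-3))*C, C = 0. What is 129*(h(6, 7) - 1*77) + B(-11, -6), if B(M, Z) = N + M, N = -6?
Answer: -9950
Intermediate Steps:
B(M, Z) = -6 + M
h(k, q) = 0 (h(k, q) = (q*(-3))*0 = -3*q*0 = 0)
129*(h(6, 7) - 1*77) + B(-11, -6) = 129*(0 - 1*77) + (-6 - 11) = 129*(0 - 77) - 17 = 129*(-77) - 17 = -9933 - 17 = -9950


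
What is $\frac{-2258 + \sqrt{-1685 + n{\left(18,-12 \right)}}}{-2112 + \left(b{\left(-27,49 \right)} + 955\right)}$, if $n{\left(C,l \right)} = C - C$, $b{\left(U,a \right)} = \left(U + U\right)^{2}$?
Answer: $- \frac{2258}{1759} + \frac{i \sqrt{1685}}{1759} \approx -1.2837 + 0.023336 i$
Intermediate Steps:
$b{\left(U,a \right)} = 4 U^{2}$ ($b{\left(U,a \right)} = \left(2 U\right)^{2} = 4 U^{2}$)
$n{\left(C,l \right)} = 0$
$\frac{-2258 + \sqrt{-1685 + n{\left(18,-12 \right)}}}{-2112 + \left(b{\left(-27,49 \right)} + 955\right)} = \frac{-2258 + \sqrt{-1685 + 0}}{-2112 + \left(4 \left(-27\right)^{2} + 955\right)} = \frac{-2258 + \sqrt{-1685}}{-2112 + \left(4 \cdot 729 + 955\right)} = \frac{-2258 + i \sqrt{1685}}{-2112 + \left(2916 + 955\right)} = \frac{-2258 + i \sqrt{1685}}{-2112 + 3871} = \frac{-2258 + i \sqrt{1685}}{1759} = \left(-2258 + i \sqrt{1685}\right) \frac{1}{1759} = - \frac{2258}{1759} + \frac{i \sqrt{1685}}{1759}$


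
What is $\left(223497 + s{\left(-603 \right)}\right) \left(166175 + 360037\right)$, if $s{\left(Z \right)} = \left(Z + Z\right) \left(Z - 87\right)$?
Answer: $555488857044$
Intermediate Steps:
$s{\left(Z \right)} = 2 Z \left(-87 + Z\right)$
$\left(223497 + s{\left(-603 \right)}\right) \left(166175 + 360037\right) = \left(223497 + 2 \left(-603\right) \left(-87 - 603\right)\right) \left(166175 + 360037\right) = \left(223497 + 2 \left(-603\right) \left(-690\right)\right) 526212 = \left(223497 + 832140\right) 526212 = 1055637 \cdot 526212 = 555488857044$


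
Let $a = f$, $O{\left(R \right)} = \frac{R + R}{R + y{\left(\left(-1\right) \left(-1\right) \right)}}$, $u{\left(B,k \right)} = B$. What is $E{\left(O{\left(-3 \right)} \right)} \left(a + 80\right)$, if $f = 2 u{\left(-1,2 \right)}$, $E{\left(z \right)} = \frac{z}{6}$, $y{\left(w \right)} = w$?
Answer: $39$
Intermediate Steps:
$O{\left(R \right)} = \frac{2 R}{1 + R}$ ($O{\left(R \right)} = \frac{R + R}{R - -1} = \frac{2 R}{R + 1} = \frac{2 R}{1 + R}$)
$E{\left(z \right)} = \frac{z}{6}$ ($E{\left(z \right)} = z \frac{1}{6} = \frac{z}{6}$)
$f = -2$ ($f = 2 \left(-1\right) = -2$)
$a = -2$
$E{\left(O{\left(-3 \right)} \right)} \left(a + 80\right) = \frac{2 \left(-3\right) \frac{1}{1 - 3}}{6} \left(-2 + 80\right) = \frac{2 \left(-3\right) \frac{1}{-2}}{6} \cdot 78 = \frac{2 \left(-3\right) \left(- \frac{1}{2}\right)}{6} \cdot 78 = \frac{1}{6} \cdot 3 \cdot 78 = \frac{1}{2} \cdot 78 = 39$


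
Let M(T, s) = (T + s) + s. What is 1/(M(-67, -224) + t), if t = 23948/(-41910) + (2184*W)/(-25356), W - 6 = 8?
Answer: -44277915/22881820627 ≈ -0.0019351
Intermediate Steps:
W = 14 (W = 6 + 8 = 14)
M(T, s) = T + 2*s
t = -78694402/44277915 (t = 23948/(-41910) + (2184*14)/(-25356) = 23948*(-1/41910) + 30576*(-1/25356) = -11974/20955 - 2548/2113 = -78694402/44277915 ≈ -1.7773)
1/(M(-67, -224) + t) = 1/((-67 + 2*(-224)) - 78694402/44277915) = 1/((-67 - 448) - 78694402/44277915) = 1/(-515 - 78694402/44277915) = 1/(-22881820627/44277915) = -44277915/22881820627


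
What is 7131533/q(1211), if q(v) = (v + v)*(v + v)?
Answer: 7131533/5866084 ≈ 1.2157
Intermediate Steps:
q(v) = 4*v**2 (q(v) = (2*v)*(2*v) = 4*v**2)
7131533/q(1211) = 7131533/((4*1211**2)) = 7131533/((4*1466521)) = 7131533/5866084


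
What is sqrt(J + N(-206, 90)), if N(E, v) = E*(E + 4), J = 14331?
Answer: sqrt(55943) ≈ 236.52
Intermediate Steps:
N(E, v) = E*(4 + E)
sqrt(J + N(-206, 90)) = sqrt(14331 - 206*(4 - 206)) = sqrt(14331 - 206*(-202)) = sqrt(14331 + 41612) = sqrt(55943)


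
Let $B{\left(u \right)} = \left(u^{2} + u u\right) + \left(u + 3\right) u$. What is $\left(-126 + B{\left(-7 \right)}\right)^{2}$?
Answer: $0$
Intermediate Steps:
$B{\left(u \right)} = 2 u^{2} + u \left(3 + u\right)$ ($B{\left(u \right)} = \left(u^{2} + u^{2}\right) + \left(3 + u\right) u = 2 u^{2} + u \left(3 + u\right)$)
$\left(-126 + B{\left(-7 \right)}\right)^{2} = \left(-126 + 3 \left(-7\right) \left(1 - 7\right)\right)^{2} = \left(-126 + 3 \left(-7\right) \left(-6\right)\right)^{2} = \left(-126 + 126\right)^{2} = 0^{2} = 0$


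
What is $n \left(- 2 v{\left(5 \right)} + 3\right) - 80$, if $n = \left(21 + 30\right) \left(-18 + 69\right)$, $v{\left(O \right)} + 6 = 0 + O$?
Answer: $12925$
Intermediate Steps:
$v{\left(O \right)} = -6 + O$ ($v{\left(O \right)} = -6 + \left(0 + O\right) = -6 + O$)
$n = 2601$ ($n = 51 \cdot 51 = 2601$)
$n \left(- 2 v{\left(5 \right)} + 3\right) - 80 = 2601 \left(- 2 \left(-6 + 5\right) + 3\right) - 80 = 2601 \left(\left(-2\right) \left(-1\right) + 3\right) - 80 = 2601 \left(2 + 3\right) - 80 = 2601 \cdot 5 - 80 = 13005 - 80 = 12925$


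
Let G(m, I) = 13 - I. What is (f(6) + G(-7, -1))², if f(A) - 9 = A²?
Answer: 3481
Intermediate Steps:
f(A) = 9 + A²
(f(6) + G(-7, -1))² = ((9 + 6²) + (13 - 1*(-1)))² = ((9 + 36) + (13 + 1))² = (45 + 14)² = 59² = 3481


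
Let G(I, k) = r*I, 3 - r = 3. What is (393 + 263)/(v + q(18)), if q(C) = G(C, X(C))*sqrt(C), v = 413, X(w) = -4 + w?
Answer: 656/413 ≈ 1.5884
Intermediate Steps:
r = 0 (r = 3 - 1*3 = 3 - 3 = 0)
G(I, k) = 0 (G(I, k) = 0*I = 0)
q(C) = 0 (q(C) = 0*sqrt(C) = 0)
(393 + 263)/(v + q(18)) = (393 + 263)/(413 + 0) = 656/413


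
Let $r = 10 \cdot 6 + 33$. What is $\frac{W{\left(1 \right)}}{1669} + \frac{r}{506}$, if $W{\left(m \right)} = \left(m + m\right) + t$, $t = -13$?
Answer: $\frac{149651}{844514} \approx 0.1772$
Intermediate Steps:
$r = 93$ ($r = 60 + 33 = 93$)
$W{\left(m \right)} = -13 + 2 m$ ($W{\left(m \right)} = \left(m + m\right) - 13 = 2 m - 13 = -13 + 2 m$)
$\frac{W{\left(1 \right)}}{1669} + \frac{r}{506} = \frac{-13 + 2 \cdot 1}{1669} + \frac{93}{506} = \left(-13 + 2\right) \frac{1}{1669} + 93 \cdot \frac{1}{506} = \left(-11\right) \frac{1}{1669} + \frac{93}{506} = - \frac{11}{1669} + \frac{93}{506} = \frac{149651}{844514}$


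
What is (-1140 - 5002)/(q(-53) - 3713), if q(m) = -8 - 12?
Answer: 6142/3733 ≈ 1.6453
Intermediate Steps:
q(m) = -20
(-1140 - 5002)/(q(-53) - 3713) = (-1140 - 5002)/(-20 - 3713) = -6142/(-3733) = -6142*(-1/3733) = 6142/3733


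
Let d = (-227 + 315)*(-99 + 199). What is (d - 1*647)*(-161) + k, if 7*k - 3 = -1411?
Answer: -9189839/7 ≈ -1.3128e+6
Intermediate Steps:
k = -1408/7 (k = 3/7 + (⅐)*(-1411) = 3/7 - 1411/7 = -1408/7 ≈ -201.14)
d = 8800 (d = 88*100 = 8800)
(d - 1*647)*(-161) + k = (8800 - 1*647)*(-161) - 1408/7 = (8800 - 647)*(-161) - 1408/7 = 8153*(-161) - 1408/7 = -1312633 - 1408/7 = -9189839/7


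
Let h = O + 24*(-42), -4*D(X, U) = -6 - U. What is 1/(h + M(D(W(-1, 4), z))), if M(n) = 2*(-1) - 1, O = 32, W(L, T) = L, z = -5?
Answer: -1/979 ≈ -0.0010215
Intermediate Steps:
D(X, U) = 3/2 + U/4 (D(X, U) = -(-6 - U)/4 = 3/2 + U/4)
M(n) = -3 (M(n) = -2 - 1 = -3)
h = -976 (h = 32 + 24*(-42) = 32 - 1008 = -976)
1/(h + M(D(W(-1, 4), z))) = 1/(-976 - 3) = 1/(-979) = -1/979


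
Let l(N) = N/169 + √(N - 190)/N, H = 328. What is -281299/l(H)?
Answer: -838776836109056/5785187819 + 1317605641196*√138/5785187819 ≈ -1.4231e+5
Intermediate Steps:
l(N) = N/169 + √(-190 + N)/N (l(N) = N*(1/169) + √(-190 + N)/N = N/169 + √(-190 + N)/N)
-281299/l(H) = -281299/((1/169)*328 + √(-190 + 328)/328) = -281299/(328/169 + √138/328)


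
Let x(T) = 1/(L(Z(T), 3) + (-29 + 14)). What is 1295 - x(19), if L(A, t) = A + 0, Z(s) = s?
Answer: 5179/4 ≈ 1294.8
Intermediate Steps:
L(A, t) = A
x(T) = 1/(-15 + T) (x(T) = 1/(T + (-29 + 14)) = 1/(T - 15) = 1/(-15 + T))
1295 - x(19) = 1295 - 1/(-15 + 19) = 1295 - 1/4 = 1295 - 1*¼ = 1295 - ¼ = 5179/4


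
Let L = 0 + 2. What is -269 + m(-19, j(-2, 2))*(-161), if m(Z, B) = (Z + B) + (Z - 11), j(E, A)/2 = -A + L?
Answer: 7620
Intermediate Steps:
L = 2
j(E, A) = 4 - 2*A (j(E, A) = 2*(-A + 2) = 2*(2 - A) = 4 - 2*A)
m(Z, B) = -11 + B + 2*Z (m(Z, B) = (B + Z) + (-11 + Z) = -11 + B + 2*Z)
-269 + m(-19, j(-2, 2))*(-161) = -269 + (-11 + (4 - 2*2) + 2*(-19))*(-161) = -269 + (-11 + (4 - 4) - 38)*(-161) = -269 + (-11 + 0 - 38)*(-161) = -269 - 49*(-161) = -269 + 7889 = 7620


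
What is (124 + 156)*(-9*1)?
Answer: -2520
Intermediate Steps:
(124 + 156)*(-9*1) = 280*(-9) = -2520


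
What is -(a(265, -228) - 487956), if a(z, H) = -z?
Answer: 488221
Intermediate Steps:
-(a(265, -228) - 487956) = -(-1*265 - 487956) = -(-265 - 487956) = -1*(-488221) = 488221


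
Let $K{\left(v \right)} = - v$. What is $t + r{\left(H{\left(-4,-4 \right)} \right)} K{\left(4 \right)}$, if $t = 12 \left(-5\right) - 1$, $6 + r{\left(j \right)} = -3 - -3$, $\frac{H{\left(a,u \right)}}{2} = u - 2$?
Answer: $-37$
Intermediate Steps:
$H{\left(a,u \right)} = -4 + 2 u$ ($H{\left(a,u \right)} = 2 \left(u - 2\right) = 2 \left(-2 + u\right) = -4 + 2 u$)
$r{\left(j \right)} = -6$ ($r{\left(j \right)} = -6 - 0 = -6 + \left(-3 + 3\right) = -6 + 0 = -6$)
$t = -61$ ($t = -60 - 1 = -61$)
$t + r{\left(H{\left(-4,-4 \right)} \right)} K{\left(4 \right)} = -61 - 6 \left(\left(-1\right) 4\right) = -61 - -24 = -61 + 24 = -37$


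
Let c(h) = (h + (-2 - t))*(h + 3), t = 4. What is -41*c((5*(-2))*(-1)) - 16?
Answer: -2148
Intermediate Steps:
c(h) = (-6 + h)*(3 + h) (c(h) = (h + (-2 - 1*4))*(h + 3) = (h + (-2 - 4))*(3 + h) = (h - 6)*(3 + h) = (-6 + h)*(3 + h))
-41*c((5*(-2))*(-1)) - 16 = -41*(-18 + ((5*(-2))*(-1))² - 3*5*(-2)*(-1)) - 16 = -41*(-18 + (-10*(-1))² - (-30)*(-1)) - 16 = -41*(-18 + 10² - 3*10) - 16 = -41*(-18 + 100 - 30) - 16 = -41*52 - 16 = -2132 - 16 = -2148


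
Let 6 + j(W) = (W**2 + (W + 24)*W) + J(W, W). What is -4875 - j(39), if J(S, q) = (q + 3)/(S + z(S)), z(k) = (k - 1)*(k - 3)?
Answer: -592751/67 ≈ -8847.0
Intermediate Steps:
z(k) = (-1 + k)*(-3 + k)
J(S, q) = (3 + q)/(3 + S**2 - 3*S) (J(S, q) = (q + 3)/(S + (3 + S**2 - 4*S)) = (3 + q)/(3 + S**2 - 3*S))
j(W) = -6 + W**2 + W*(24 + W) + (3 + W)/(3 + W**2 - 3*W) (j(W) = -6 + ((W**2 + (W + 24)*W) + (3 + W)/(3 + W**2 - 3*W)) = -6 + ((W**2 + (24 + W)*W) + (3 + W)/(3 + W**2 - 3*W)) = -6 + ((W**2 + W*(24 + W)) + (3 + W)/(3 + W**2 - 3*W)) = -6 + (W**2 + W*(24 + W) + (3 + W)/(3 + W**2 - 3*W)) = -6 + W**2 + W*(24 + W) + (3 + W)/(3 + W**2 - 3*W))
-4875 - j(39) = -4875 - (-15 - 72*39**2 + 2*39**4 + 18*39**3 + 91*39)/(3 + 39**2 - 3*39) = -4875 - (-15 - 72*1521 + 2*2313441 + 18*59319 + 3549)/(3 + 1521 - 117) = -4875 - (-15 - 109512 + 4626882 + 1067742 + 3549)/1407 = -4875 - 5588646/1407 = -4875 - 1*266126/67 = -4875 - 266126/67 = -592751/67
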